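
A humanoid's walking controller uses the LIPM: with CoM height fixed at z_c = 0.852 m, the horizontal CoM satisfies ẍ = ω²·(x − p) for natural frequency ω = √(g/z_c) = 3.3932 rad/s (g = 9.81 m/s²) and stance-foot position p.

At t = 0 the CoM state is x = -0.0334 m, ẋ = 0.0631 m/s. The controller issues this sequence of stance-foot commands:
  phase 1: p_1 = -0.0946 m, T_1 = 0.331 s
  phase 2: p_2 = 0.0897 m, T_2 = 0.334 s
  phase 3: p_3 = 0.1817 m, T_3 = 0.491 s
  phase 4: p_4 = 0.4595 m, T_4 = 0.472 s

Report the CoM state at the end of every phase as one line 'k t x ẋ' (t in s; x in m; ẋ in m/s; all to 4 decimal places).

phase 1: p=-0.0946, T=0.331, ωT=1.123149, cosh=1.699888, sinh=1.374634; start (x,ẋ)=(-0.033400, 0.063100) → end (x,ẋ)=(0.034996, 0.392725)
phase 2: p=0.0897, T=0.334, ωT=1.133329, cosh=1.713969, sinh=1.392009; start (x,ẋ)=(0.034996, 0.392725) → end (x,ẋ)=(0.157048, 0.414730)
phase 3: p=0.1817, T=0.491, ωT=1.666061, cosh=2.740138, sinh=2.551148; start (x,ẋ)=(0.157048, 0.414730) → end (x,ẋ)=(0.425962, 0.923017)
phase 4: p=0.4595, T=0.472, ωT=1.601590, cosh=2.581246, sinh=2.379670; start (x,ẋ)=(0.425962, 0.923017) → end (x,ẋ)=(1.020246, 2.111721)

1 0.3310 0.0350 0.3927
2 0.6650 0.1570 0.4147
3 1.1560 0.4260 0.9230
4 1.6280 1.0202 2.1117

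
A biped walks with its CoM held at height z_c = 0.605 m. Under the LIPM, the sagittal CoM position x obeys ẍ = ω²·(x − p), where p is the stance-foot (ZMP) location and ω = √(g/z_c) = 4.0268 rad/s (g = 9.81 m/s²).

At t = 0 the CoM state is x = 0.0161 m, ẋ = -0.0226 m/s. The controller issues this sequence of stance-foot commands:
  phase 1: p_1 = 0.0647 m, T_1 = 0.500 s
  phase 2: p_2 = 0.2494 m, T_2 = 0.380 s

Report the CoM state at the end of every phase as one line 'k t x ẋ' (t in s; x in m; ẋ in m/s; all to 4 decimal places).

1 0.5000 -0.1412 -0.8058
2 0.8800 -1.1354 -5.4103

phase 1: p=0.0647, T=0.500, ωT=2.013400, cosh=3.811135, sinh=3.677601; start (x,ẋ)=(0.016100, -0.022600) → end (x,ẋ)=(-0.141161, -0.805847)
phase 2: p=0.2494, T=0.380, ωT=1.530184, cosh=2.417761, sinh=2.201265; start (x,ẋ)=(-0.141161, -0.805847) → end (x,ẋ)=(-1.135403, -5.410303)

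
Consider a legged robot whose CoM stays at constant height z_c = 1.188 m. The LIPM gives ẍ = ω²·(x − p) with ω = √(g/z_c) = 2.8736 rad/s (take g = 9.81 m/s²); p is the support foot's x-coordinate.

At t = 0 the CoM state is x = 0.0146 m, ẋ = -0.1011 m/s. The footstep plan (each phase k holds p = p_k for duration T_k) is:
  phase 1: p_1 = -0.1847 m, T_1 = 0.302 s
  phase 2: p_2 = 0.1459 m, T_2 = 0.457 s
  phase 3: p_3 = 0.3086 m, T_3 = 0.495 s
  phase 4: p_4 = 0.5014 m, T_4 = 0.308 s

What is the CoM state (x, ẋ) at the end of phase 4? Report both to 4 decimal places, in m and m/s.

x = 0.5256, ẋ = 0.3625

phase 1: p=-0.1847, T=0.302, ωT=0.867827, cosh=1.400797, sinh=0.980934; start (x,ẋ)=(0.014600, -0.101100) → end (x,ẋ)=(0.059967, 0.420169)
phase 2: p=0.1459, T=0.457, ωT=1.313235, cosh=1.993566, sinh=1.724617; start (x,ẋ)=(0.059967, 0.420169) → end (x,ẋ)=(0.226755, 0.411763)
phase 3: p=0.3086, T=0.495, ωT=1.422432, cosh=2.194161, sinh=1.953034; start (x,ẋ)=(0.226755, 0.411763) → end (x,ẋ)=(0.408873, 0.444141)
phase 4: p=0.5014, T=0.308, ωT=0.885069, cosh=1.417918, sinh=1.005233; start (x,ẋ)=(0.408873, 0.444141) → end (x,ẋ)=(0.525572, 0.362479)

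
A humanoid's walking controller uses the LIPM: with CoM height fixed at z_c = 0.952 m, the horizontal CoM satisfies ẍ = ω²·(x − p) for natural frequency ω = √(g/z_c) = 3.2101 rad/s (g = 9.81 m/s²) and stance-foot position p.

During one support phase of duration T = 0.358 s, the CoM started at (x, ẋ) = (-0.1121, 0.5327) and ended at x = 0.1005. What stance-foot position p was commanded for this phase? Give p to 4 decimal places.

ωT = 3.2101·0.358 = 1.149216; cosh(ωT) = 1.736301, sinh(ωT) = 1.419416
x(T) = p + (x₀−p)·cosh(ωT) + (ẋ₀/ω)·sinh(ωT) ⇒ p·(1 − cosh) = x(T) − x₀·cosh − (ẋ₀/ω)·sinh
numerator   = 0.1005 − (-0.1121)·1.736301 − (0.5327/3.2101)·1.419416 = 0.059594
denominator = 1 − 1.736301 = -0.736301
p = 0.059594 / -0.736301 = -0.0809

p = -0.0809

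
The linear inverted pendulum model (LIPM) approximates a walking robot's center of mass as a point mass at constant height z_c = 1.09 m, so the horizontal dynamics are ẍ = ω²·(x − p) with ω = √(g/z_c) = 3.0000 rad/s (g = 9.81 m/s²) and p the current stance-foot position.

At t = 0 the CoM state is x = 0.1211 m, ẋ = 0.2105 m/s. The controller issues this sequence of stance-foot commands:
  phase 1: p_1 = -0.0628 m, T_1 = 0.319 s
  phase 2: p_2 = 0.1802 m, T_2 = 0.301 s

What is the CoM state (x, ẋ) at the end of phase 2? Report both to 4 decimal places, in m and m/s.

x = 0.6561, ẋ = 1.6701

phase 1: p=-0.0628, T=0.319, ωT=0.957000, cosh=1.493958, sinh=1.109915; start (x,ẋ)=(0.121100, 0.210500) → end (x,ẋ)=(0.289818, 0.926818)
phase 2: p=0.1802, T=0.301, ωT=0.903000, cosh=1.436172, sinh=1.030821; start (x,ẋ)=(0.289818, 0.926818) → end (x,ẋ)=(0.656091, 1.670060)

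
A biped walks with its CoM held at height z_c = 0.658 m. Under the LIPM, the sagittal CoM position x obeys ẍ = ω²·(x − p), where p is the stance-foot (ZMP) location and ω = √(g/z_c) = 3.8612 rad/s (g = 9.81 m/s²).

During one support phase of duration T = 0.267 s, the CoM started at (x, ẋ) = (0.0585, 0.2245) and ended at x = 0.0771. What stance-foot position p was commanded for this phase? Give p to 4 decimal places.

ωT = 3.8612·0.267 = 1.030940; cosh(ωT) = 1.580186, sinh(ωT) = 1.223515
x(T) = p + (x₀−p)·cosh(ωT) + (ẋ₀/ω)·sinh(ωT) ⇒ p·(1 − cosh) = x(T) − x₀·cosh − (ẋ₀/ω)·sinh
numerator   = 0.0771 − (0.0585)·1.580186 − (0.2245/3.8612)·1.223515 = -0.086479
denominator = 1 − 1.580186 = -0.580186
p = -0.086479 / -0.580186 = 0.1491

p = 0.1491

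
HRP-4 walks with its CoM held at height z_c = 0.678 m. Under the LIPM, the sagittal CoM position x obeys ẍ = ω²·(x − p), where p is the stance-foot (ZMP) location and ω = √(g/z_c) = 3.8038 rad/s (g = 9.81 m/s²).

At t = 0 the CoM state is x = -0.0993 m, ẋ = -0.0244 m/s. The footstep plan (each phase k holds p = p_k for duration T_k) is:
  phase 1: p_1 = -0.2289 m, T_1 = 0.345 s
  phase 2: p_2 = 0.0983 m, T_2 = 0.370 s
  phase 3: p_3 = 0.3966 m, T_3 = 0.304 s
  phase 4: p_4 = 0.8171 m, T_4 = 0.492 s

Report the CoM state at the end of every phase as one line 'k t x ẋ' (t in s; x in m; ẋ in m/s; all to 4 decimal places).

1 0.3450 0.0182 0.8007
2 0.7150 0.3291 1.1485
3 1.0190 0.7110 1.6382
4 1.5110 1.8305 4.1689

phase 1: p=-0.2289, T=0.345, ωT=1.312311, cosh=1.991973, sinh=1.722776; start (x,ẋ)=(-0.099300, -0.024400) → end (x,ẋ)=(0.018209, 0.800677)
phase 2: p=0.0983, T=0.370, ωT=1.407406, cosh=2.165061, sinh=1.920283; start (x,ẋ)=(0.018209, 0.800677) → end (x,ẋ)=(0.329106, 1.148497)
phase 3: p=0.3966, T=0.304, ωT=1.156355, cosh=1.746479, sinh=1.431848; start (x,ẋ)=(0.329106, 1.148497) → end (x,ẋ)=(0.711046, 1.638220)
phase 4: p=0.8171, T=0.492, ωT=1.871470, cosh=3.325868, sinh=3.171971; start (x,ẋ)=(0.711046, 1.638220) → end (x,ẋ)=(1.830484, 4.168909)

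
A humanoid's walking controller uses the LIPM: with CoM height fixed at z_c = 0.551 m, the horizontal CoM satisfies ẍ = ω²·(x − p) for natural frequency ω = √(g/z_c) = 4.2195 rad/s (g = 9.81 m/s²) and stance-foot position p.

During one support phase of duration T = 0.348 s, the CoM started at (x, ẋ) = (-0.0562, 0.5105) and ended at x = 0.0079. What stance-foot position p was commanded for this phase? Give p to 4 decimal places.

p = 0.0873

ωT = 4.2195·0.348 = 1.468386; cosh(ωT) = 2.286259, sinh(ωT) = 2.055962
x(T) = p + (x₀−p)·cosh(ωT) + (ẋ₀/ω)·sinh(ωT) ⇒ p·(1 − cosh) = x(T) − x₀·cosh − (ẋ₀/ω)·sinh
numerator   = 0.0079 − (-0.0562)·2.286259 − (0.5105/4.2195)·2.055962 = -0.112355
denominator = 1 − 2.286259 = -1.286259
p = -0.112355 / -1.286259 = 0.0873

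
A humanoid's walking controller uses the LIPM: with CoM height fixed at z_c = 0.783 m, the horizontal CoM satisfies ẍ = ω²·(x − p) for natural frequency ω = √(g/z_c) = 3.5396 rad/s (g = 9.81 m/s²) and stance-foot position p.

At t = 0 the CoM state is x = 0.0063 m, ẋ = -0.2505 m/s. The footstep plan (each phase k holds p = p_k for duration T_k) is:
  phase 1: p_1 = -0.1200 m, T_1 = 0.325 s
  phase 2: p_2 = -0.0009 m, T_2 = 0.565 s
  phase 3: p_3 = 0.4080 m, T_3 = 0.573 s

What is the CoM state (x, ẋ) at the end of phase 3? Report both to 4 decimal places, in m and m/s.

x = 0.4084, ẋ = 0.1955

phase 1: p=-0.1200, T=0.325, ωT=1.150370, cosh=1.737941, sinh=1.421421; start (x,ẋ)=(0.006300, -0.250500) → end (x,ẋ)=(-0.001093, 0.200094)
phase 2: p=-0.0009, T=0.565, ωT=1.999874, cosh=3.761739, sinh=3.626386; start (x,ẋ)=(-0.001093, 0.200094) → end (x,ẋ)=(0.203374, 0.750224)
phase 3: p=0.4080, T=0.573, ωT=2.028191, cosh=3.865948, sinh=3.734375; start (x,ẋ)=(0.203374, 0.750224) → end (x,ẋ)=(0.408433, 0.195541)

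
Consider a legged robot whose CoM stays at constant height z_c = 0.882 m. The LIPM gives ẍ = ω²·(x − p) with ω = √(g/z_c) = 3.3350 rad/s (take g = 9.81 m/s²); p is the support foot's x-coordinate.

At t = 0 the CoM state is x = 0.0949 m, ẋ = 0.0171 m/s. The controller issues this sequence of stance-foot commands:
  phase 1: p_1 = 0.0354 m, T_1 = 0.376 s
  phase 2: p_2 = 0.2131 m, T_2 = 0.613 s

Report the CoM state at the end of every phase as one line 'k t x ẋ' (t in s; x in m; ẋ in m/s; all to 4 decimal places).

1 0.3760 0.1564 0.3518
2 0.9890 0.3909 0.6631

phase 1: p=0.0354, T=0.376, ωT=1.253960, cosh=1.894782, sinh=1.609410; start (x,ẋ)=(0.094900, 0.017100) → end (x,ẋ)=(0.156392, 0.351760)
phase 2: p=0.2131, T=0.613, ωT=2.044355, cosh=3.926819, sinh=3.797356; start (x,ẋ)=(0.156392, 0.351760) → end (x,ẋ)=(0.390944, 0.663134)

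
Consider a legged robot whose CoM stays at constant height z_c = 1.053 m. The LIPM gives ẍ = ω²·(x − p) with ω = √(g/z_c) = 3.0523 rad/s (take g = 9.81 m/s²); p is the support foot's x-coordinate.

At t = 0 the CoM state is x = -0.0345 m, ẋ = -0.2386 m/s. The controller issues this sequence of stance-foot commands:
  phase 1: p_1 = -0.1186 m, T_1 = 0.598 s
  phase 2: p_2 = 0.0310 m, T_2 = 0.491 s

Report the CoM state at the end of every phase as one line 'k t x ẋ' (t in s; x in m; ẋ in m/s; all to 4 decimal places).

1 0.5980 -0.0871 0.0162
2 1.0890 -0.2352 -0.7285

phase 1: p=-0.1186, T=0.598, ωT=1.825275, cosh=3.182838, sinh=3.021665; start (x,ẋ)=(-0.034500, -0.238600) → end (x,ẋ)=(-0.087129, 0.016231)
phase 2: p=0.0310, T=0.491, ωT=1.498679, cosh=2.349600, sinh=2.126174; start (x,ẋ)=(-0.087129, 0.016231) → end (x,ẋ)=(-0.235248, -0.728484)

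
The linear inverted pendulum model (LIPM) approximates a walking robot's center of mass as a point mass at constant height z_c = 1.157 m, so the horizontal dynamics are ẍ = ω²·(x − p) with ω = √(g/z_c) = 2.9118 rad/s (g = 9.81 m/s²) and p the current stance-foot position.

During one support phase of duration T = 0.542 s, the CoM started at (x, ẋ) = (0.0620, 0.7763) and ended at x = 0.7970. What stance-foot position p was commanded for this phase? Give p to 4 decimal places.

ωT = 2.9118·0.542 = 1.578196; cosh(ωT) = 2.526275, sinh(ωT) = 2.319928
x(T) = p + (x₀−p)·cosh(ωT) + (ẋ₀/ω)·sinh(ωT) ⇒ p·(1 − cosh) = x(T) − x₀·cosh − (ẋ₀/ω)·sinh
numerator   = 0.7970 − (0.0620)·2.526275 − (0.7763/2.9118)·2.319928 = 0.021867
denominator = 1 − 2.526275 = -1.526275
p = 0.021867 / -1.526275 = -0.0143

p = -0.0143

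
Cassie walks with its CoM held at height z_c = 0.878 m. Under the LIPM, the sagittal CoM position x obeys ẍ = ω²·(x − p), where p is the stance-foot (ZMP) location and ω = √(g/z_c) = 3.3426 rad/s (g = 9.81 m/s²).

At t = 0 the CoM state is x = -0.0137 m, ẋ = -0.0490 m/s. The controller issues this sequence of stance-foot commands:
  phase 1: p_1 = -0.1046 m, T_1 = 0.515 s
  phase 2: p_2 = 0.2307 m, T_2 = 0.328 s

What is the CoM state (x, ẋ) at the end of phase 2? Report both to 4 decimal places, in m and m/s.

x = 0.3142, ẋ = 0.6323

phase 1: p=-0.1046, T=0.515, ωT=1.721439, cosh=2.885690, sinh=2.706881; start (x,ẋ)=(-0.013700, -0.049000) → end (x,ẋ)=(0.118028, 0.681066)
phase 2: p=0.2307, T=0.328, ωT=1.096373, cosh=1.663685, sinh=1.329604; start (x,ẋ)=(0.118028, 0.681066) → end (x,ẋ)=(0.314161, 0.632329)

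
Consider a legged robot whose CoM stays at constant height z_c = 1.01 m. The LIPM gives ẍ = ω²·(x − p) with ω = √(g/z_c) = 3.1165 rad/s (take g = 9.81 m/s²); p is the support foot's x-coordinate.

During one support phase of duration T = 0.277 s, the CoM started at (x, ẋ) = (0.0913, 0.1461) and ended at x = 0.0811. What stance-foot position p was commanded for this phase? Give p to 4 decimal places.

p = 0.2323

ωT = 3.1165·0.277 = 0.863271; cosh(ωT) = 1.396341, sinh(ωT) = 0.974561
x(T) = p + (x₀−p)·cosh(ωT) + (ẋ₀/ω)·sinh(ωT) ⇒ p·(1 − cosh) = x(T) − x₀·cosh − (ẋ₀/ω)·sinh
numerator   = 0.0811 − (0.0913)·1.396341 − (0.1461/3.1165)·0.974561 = -0.092073
denominator = 1 − 1.396341 = -0.396341
p = -0.092073 / -0.396341 = 0.2323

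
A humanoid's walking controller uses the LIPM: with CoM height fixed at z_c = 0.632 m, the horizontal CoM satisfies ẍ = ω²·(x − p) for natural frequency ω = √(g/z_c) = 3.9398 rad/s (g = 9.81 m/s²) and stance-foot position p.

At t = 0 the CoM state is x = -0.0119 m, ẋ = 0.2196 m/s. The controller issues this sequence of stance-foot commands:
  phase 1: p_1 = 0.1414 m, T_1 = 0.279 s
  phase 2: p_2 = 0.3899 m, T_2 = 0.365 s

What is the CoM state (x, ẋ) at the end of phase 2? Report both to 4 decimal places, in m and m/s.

phase 1: p=0.1414, T=0.279, ωT=1.099204, cosh=1.667456, sinh=1.334320; start (x,ẋ)=(-0.011900, 0.219600) → end (x,ẋ)=(-0.039848, -0.439718)
phase 2: p=0.3899, T=0.365, ωT=1.438027, cosh=2.224886, sinh=1.987490; start (x,ẋ)=(-0.039848, -0.439718) → end (x,ẋ)=(-0.788061, -4.343380)

x = -0.7881, ẋ = -4.3434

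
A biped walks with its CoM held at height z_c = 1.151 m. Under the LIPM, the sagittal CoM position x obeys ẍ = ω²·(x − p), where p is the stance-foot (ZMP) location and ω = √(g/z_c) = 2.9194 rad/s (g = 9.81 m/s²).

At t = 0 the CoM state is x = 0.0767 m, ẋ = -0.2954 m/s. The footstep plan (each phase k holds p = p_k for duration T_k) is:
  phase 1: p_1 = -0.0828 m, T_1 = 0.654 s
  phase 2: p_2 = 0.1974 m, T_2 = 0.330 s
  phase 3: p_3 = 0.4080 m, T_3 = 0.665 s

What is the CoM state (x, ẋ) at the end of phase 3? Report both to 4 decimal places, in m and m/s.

x = 0.6872, ẋ = 0.9421

phase 1: p=-0.0828, T=0.654, ωT=1.909288, cosh=3.448233, sinh=3.300047; start (x,ẋ)=(0.076700, -0.295400) → end (x,ẋ)=(0.133277, 0.518040)
phase 2: p=0.1974, T=0.330, ωT=0.963402, cosh=1.501095, sinh=1.119502; start (x,ẋ)=(0.133277, 0.518040) → end (x,ẋ)=(0.299799, 0.568057)
phase 3: p=0.4080, T=0.665, ωT=1.941401, cosh=3.556005, sinh=3.412502; start (x,ẋ)=(0.299799, 0.568057) → end (x,ẋ)=(0.687239, 0.942059)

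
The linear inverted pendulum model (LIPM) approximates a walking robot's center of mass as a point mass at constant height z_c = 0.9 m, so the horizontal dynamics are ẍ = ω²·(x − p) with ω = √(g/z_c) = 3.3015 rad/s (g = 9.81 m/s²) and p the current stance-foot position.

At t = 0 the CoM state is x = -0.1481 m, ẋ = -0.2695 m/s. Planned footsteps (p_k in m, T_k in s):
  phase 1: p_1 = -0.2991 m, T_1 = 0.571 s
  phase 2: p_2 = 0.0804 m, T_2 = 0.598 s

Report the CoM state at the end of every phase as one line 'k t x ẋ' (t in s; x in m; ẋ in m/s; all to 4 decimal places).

1 0.5710 -0.0530 0.6960
2 1.1690 0.3355 0.9999

phase 1: p=-0.2991, T=0.571, ωT=1.885156, cosh=3.369595, sinh=3.217790; start (x,ẋ)=(-0.148100, -0.269500) → end (x,ẋ)=(-0.052958, 0.696048)
phase 2: p=0.0804, T=0.598, ωT=1.974297, cosh=3.670207, sinh=3.531348; start (x,ẋ)=(-0.052958, 0.696048) → end (x,ẋ)=(0.335455, 0.999853)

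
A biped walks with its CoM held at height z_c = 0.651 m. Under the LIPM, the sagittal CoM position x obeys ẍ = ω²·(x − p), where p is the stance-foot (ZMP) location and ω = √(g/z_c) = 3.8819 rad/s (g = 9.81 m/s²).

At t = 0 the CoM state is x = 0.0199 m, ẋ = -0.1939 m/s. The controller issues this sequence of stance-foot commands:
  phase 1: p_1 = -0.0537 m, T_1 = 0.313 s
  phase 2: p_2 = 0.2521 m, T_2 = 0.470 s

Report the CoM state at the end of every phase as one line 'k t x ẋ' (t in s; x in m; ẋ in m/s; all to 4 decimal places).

phase 1: p=-0.0537, T=0.313, ωT=1.215035, cosh=1.833555, sinh=1.536856; start (x,ẋ)=(0.019900, -0.193900) → end (x,ẋ)=(0.004484, 0.083565)
phase 2: p=0.2521, T=0.470, ωT=1.824493, cosh=3.180475, sinh=3.019176; start (x,ẋ)=(0.004484, 0.083565) → end (x,ẋ)=(-0.470443, -2.636315)

1 0.3130 0.0045 0.0836
2 0.7830 -0.4704 -2.6363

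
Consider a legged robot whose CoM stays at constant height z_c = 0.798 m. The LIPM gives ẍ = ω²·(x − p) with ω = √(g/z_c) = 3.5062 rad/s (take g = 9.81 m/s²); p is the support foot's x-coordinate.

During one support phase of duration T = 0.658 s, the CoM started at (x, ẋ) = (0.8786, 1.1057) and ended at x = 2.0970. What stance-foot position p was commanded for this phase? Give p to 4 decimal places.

p = 0.9645

ωT = 3.5062·0.658 = 2.307080; cosh(ωT) = 5.072299, sinh(ωT) = 4.972747
x(T) = p + (x₀−p)·cosh(ωT) + (ẋ₀/ω)·sinh(ωT) ⇒ p·(1 − cosh) = x(T) − x₀·cosh − (ẋ₀/ω)·sinh
numerator   = 2.0970 − (0.8786)·5.072299 − (1.1057/3.5062)·4.972747 = -3.927706
denominator = 1 − 5.072299 = -4.072299
p = -3.927706 / -4.072299 = 0.9645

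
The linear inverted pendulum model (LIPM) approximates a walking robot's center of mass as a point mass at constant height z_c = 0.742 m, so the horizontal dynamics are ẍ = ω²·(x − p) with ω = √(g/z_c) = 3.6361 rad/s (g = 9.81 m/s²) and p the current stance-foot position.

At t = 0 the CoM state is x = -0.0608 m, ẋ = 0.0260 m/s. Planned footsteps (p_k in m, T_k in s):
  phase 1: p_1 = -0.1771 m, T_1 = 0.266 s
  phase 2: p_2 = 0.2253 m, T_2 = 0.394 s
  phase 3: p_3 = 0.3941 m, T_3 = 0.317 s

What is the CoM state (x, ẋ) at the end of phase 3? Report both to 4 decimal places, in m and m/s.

x = -0.4285, ẋ = -2.6984

phase 1: p=-0.1771, T=0.266, ωT=0.967203, cosh=1.505360, sinh=1.125215; start (x,ẋ)=(-0.060800, 0.026000) → end (x,ẋ)=(0.006019, 0.514969)
phase 2: p=0.2253, T=0.394, ωT=1.432623, cosh=2.214179, sinh=1.975497; start (x,ẋ)=(0.006019, 0.514969) → end (x,ẋ)=(0.019556, -0.434884)
phase 3: p=0.3941, T=0.317, ωT=1.152644, cosh=1.741177, sinh=1.425376; start (x,ẋ)=(0.019556, -0.434884) → end (x,ẋ)=(-0.428525, -2.698399)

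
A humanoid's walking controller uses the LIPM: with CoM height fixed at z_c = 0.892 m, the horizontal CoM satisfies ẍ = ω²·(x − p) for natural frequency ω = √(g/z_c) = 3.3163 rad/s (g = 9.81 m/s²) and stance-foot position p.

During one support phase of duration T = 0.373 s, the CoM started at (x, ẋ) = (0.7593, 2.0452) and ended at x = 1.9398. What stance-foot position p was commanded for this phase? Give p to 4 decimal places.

ωT = 3.3163·0.373 = 1.236980; cosh(ωT) = 1.867726, sinh(ωT) = 1.577467
x(T) = p + (x₀−p)·cosh(ωT) + (ẋ₀/ω)·sinh(ωT) ⇒ p·(1 − cosh) = x(T) − x₀·cosh − (ẋ₀/ω)·sinh
numerator   = 1.9398 − (0.7593)·1.867726 − (2.0452/3.3163)·1.577467 = -0.451206
denominator = 1 − 1.867726 = -0.867726
p = -0.451206 / -0.867726 = 0.5200

p = 0.5200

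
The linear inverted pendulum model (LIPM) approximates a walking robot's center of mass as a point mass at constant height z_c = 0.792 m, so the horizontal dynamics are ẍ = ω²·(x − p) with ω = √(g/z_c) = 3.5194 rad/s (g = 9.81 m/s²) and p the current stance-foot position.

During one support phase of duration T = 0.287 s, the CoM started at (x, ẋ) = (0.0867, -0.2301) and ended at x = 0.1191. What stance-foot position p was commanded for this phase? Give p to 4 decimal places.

p = -0.1120

ωT = 3.5194·0.287 = 1.010068; cosh(ωT) = 1.554991, sinh(ωT) = 1.190796
x(T) = p + (x₀−p)·cosh(ωT) + (ẋ₀/ω)·sinh(ωT) ⇒ p·(1 − cosh) = x(T) − x₀·cosh − (ẋ₀/ω)·sinh
numerator   = 0.1191 − (0.0867)·1.554991 − (-0.2301/3.5194)·1.190796 = 0.062137
denominator = 1 − 1.554991 = -0.554991
p = 0.062137 / -0.554991 = -0.1120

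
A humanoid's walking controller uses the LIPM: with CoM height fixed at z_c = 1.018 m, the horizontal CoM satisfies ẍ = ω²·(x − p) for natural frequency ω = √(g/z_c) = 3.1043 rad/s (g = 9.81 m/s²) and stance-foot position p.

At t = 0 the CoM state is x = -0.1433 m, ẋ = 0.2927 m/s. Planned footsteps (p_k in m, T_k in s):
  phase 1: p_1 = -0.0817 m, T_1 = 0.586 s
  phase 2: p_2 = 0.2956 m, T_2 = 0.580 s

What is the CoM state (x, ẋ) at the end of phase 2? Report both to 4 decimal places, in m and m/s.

x = -0.2695, ẋ = -1.5477

phase 1: p=-0.0817, T=0.586, ωT=1.819120, cosh=3.164298, sinh=3.002130; start (x,ẋ)=(-0.143300, 0.292700) → end (x,ẋ)=(0.006446, 0.352108)
phase 2: p=0.2956, T=0.580, ωT=1.800494, cosh=3.108927, sinh=2.943710; start (x,ẋ)=(0.006446, 0.352108) → end (x,ẋ)=(-0.269466, -1.547659)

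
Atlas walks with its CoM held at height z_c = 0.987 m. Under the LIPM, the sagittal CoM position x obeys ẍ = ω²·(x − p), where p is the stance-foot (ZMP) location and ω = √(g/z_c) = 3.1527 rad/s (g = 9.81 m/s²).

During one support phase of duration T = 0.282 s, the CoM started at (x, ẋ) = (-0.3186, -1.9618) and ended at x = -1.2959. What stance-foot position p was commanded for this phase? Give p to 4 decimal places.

ωT = 3.1527·0.282 = 0.889061; cosh(ωT) = 1.421943, sinh(ωT) = 1.010902
x(T) = p + (x₀−p)·cosh(ωT) + (ẋ₀/ω)·sinh(ωT) ⇒ p·(1 − cosh) = x(T) − x₀·cosh − (ẋ₀/ω)·sinh
numerator   = -1.2959 − (-0.3186)·1.421943 − (-1.9618/3.1527)·1.010902 = -0.213825
denominator = 1 − 1.421943 = -0.421943
p = -0.213825 / -0.421943 = 0.5068

p = 0.5068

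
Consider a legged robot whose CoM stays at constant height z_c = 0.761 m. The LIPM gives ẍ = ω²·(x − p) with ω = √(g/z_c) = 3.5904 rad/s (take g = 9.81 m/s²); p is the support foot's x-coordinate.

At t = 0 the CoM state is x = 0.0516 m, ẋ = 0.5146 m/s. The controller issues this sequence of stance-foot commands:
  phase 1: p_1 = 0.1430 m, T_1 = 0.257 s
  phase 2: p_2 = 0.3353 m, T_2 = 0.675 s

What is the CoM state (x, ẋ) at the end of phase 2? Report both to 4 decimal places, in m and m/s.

phase 1: p=0.1430, T=0.257, ωT=0.922733, cosh=1.456794, sinh=1.059363; start (x,ẋ)=(0.051600, 0.514600) → end (x,ẋ)=(0.161684, 0.402023)
phase 2: p=0.3353, T=0.675, ωT=2.423520, cosh=5.687062, sinh=5.598453; start (x,ẋ)=(0.161684, 0.402023) → end (x,ẋ)=(-0.025197, -1.203472)

x = -0.0252, ẋ = -1.2035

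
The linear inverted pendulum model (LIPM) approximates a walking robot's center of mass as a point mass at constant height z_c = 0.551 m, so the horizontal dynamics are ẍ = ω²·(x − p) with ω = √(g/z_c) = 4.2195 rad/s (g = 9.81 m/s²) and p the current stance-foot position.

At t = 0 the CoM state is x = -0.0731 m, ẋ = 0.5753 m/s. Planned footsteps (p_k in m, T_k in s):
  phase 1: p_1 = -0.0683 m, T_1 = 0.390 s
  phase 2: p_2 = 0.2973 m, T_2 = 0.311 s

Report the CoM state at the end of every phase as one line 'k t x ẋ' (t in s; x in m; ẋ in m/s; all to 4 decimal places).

phase 1: p=-0.0683, T=0.390, ωT=1.645605, cosh=2.688521, sinh=2.495625; start (x,ẋ)=(-0.073100, 0.575300) → end (x,ẋ)=(0.259056, 1.496161)
phase 2: p=0.2973, T=0.311, ωT=1.312264, cosh=1.991893, sinh=1.722683; start (x,ẋ)=(0.259056, 1.496161) → end (x,ẋ)=(0.831956, 2.702205)

1 0.3900 0.2591 1.4962
2 0.7010 0.8320 2.7022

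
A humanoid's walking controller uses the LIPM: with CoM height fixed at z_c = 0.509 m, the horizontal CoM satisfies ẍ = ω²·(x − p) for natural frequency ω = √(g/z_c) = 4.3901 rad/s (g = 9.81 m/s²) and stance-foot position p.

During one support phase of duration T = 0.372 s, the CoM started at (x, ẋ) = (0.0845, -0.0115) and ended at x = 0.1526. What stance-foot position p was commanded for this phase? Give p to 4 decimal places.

p = 0.0395

ωT = 4.3901·0.372 = 1.633117; cosh(ωT) = 2.657565, sinh(ωT) = 2.462245
x(T) = p + (x₀−p)·cosh(ωT) + (ẋ₀/ω)·sinh(ωT) ⇒ p·(1 − cosh) = x(T) − x₀·cosh − (ẋ₀/ω)·sinh
numerator   = 0.1526 − (0.0845)·2.657565 − (-0.0115/4.3901)·2.462245 = -0.065514
denominator = 1 − 2.657565 = -1.657565
p = -0.065514 / -1.657565 = 0.0395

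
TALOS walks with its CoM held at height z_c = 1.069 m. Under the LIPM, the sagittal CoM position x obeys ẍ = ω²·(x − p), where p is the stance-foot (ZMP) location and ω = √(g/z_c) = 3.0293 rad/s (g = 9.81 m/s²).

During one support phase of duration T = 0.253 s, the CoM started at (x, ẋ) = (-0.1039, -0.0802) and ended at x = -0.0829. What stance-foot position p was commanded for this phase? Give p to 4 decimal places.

ωT = 3.0293·0.253 = 0.766413; cosh(ωT) = 1.308355, sinh(ωT) = 0.843678
x(T) = p + (x₀−p)·cosh(ωT) + (ẋ₀/ω)·sinh(ωT) ⇒ p·(1 − cosh) = x(T) − x₀·cosh − (ẋ₀/ω)·sinh
numerator   = -0.0829 − (-0.1039)·1.308355 − (-0.0802/3.0293)·0.843678 = 0.075374
denominator = 1 − 1.308355 = -0.308355
p = 0.075374 / -0.308355 = -0.2444

p = -0.2444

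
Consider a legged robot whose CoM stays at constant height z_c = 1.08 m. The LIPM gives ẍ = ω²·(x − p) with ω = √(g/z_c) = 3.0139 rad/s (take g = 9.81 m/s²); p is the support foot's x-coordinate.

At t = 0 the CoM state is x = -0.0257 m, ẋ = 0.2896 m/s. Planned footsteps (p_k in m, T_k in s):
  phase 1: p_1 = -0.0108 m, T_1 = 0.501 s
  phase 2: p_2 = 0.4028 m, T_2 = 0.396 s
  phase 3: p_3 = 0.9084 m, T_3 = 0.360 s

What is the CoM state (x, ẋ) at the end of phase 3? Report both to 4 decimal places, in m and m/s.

x = -0.1726, ẋ = -2.6079

phase 1: p=-0.0108, T=0.501, ωT=1.509964, cosh=2.373743, sinh=2.152825; start (x,ẋ)=(-0.025700, 0.289600) → end (x,ẋ)=(0.160692, 0.590759)
phase 2: p=0.4028, T=0.396, ωT=1.193504, cosh=1.800889, sinh=1.497732; start (x,ẋ)=(0.160692, 0.590759) → end (x,ẋ)=(0.260363, -0.028988)
phase 3: p=0.9084, T=0.360, ωT=1.085004, cosh=1.648676, sinh=1.310776; start (x,ẋ)=(0.260363, -0.028988) → end (x,ẋ)=(-0.172610, -2.607891)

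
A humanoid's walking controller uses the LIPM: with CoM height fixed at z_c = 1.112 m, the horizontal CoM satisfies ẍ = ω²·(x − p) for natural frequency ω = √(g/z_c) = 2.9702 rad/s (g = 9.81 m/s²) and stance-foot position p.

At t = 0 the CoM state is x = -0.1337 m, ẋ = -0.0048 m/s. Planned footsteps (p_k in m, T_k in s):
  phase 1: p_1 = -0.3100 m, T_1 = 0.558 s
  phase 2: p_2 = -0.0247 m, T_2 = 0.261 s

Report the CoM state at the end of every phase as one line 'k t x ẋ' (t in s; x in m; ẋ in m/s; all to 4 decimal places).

1 0.5580 0.1651 1.3104
2 0.8190 0.6024 2.2065

phase 1: p=-0.3100, T=0.558, ωT=1.657372, cosh=2.718072, sinh=2.527433; start (x,ẋ)=(-0.133700, -0.004800) → end (x,ẋ)=(0.165112, 1.310434)
phase 2: p=-0.0247, T=0.261, ωT=0.775222, cosh=1.315838, sinh=0.855237; start (x,ẋ)=(0.165112, 1.310434) → end (x,ẋ)=(0.602387, 2.206483)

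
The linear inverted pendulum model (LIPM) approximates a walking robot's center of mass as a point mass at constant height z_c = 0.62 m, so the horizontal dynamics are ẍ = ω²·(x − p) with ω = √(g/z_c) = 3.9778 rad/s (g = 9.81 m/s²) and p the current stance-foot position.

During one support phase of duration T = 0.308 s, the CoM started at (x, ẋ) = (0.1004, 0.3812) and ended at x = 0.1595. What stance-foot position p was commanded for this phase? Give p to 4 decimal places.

ωT = 3.9778·0.308 = 1.225162; cosh(ωT) = 1.849214, sinh(ωT) = 1.555504
x(T) = p + (x₀−p)·cosh(ωT) + (ẋ₀/ω)·sinh(ωT) ⇒ p·(1 − cosh) = x(T) − x₀·cosh − (ẋ₀/ω)·sinh
numerator   = 0.1595 − (0.1004)·1.849214 − (0.3812/3.9778)·1.555504 = -0.175228
denominator = 1 − 1.849214 = -0.849214
p = -0.175228 / -0.849214 = 0.2063

p = 0.2063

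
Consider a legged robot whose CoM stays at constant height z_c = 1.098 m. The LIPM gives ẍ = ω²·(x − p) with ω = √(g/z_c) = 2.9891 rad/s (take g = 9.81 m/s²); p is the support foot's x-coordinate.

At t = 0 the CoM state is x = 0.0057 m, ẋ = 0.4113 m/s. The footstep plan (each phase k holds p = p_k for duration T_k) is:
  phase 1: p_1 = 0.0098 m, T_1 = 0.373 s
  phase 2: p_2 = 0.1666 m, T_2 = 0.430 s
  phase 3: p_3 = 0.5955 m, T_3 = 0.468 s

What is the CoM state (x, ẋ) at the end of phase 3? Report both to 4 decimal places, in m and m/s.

x = 1.4999, ẋ = 3.0613

phase 1: p=0.0098, T=0.373, ωT=1.114934, cosh=1.688652, sinh=1.360716; start (x,ẋ)=(0.005700, 0.411300) → end (x,ẋ)=(0.190111, 0.677867)
phase 2: p=0.1666, T=0.430, ωT=1.285313, cosh=1.946182, sinh=1.669618; start (x,ẋ)=(0.190111, 0.677867) → end (x,ẋ)=(0.590992, 1.436587)
phase 3: p=0.5955, T=0.468, ωT=1.398899, cosh=2.148803, sinh=1.901934; start (x,ẋ)=(0.590992, 1.436587) → end (x,ẋ)=(1.499898, 3.061311)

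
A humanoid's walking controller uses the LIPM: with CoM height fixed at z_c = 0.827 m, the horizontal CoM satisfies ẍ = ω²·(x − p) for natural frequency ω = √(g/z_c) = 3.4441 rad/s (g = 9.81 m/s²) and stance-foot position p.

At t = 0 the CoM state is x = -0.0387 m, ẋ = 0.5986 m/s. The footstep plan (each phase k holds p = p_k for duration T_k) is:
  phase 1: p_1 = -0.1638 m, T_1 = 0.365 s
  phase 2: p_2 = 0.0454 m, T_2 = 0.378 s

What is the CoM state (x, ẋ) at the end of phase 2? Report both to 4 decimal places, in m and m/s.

phase 1: p=-0.1638, T=0.365, ωT=1.257097, cosh=1.899840, sinh=1.615361; start (x,ẋ)=(-0.038700, 0.598600) → end (x,ẋ)=(0.354627, 1.833233)
phase 2: p=0.0454, T=0.378, ωT=1.301870, cosh=1.974093, sinh=1.702071; start (x,ẋ)=(0.354627, 1.833233) → end (x,ẋ)=(1.561825, 5.431693)

x = 1.5618, ẋ = 5.4317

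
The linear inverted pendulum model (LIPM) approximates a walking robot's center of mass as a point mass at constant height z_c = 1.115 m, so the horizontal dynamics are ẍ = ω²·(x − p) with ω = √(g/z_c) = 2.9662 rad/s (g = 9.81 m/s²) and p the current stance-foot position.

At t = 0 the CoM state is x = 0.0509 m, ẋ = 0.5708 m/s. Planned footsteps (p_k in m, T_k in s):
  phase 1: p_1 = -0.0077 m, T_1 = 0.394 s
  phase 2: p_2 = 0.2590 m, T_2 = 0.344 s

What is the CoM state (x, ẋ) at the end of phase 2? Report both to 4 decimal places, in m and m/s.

x = 0.9540, ẋ = 2.3910

phase 1: p=-0.0077, T=0.394, ωT=1.168683, cosh=1.764264, sinh=1.453488; start (x,ẋ)=(0.050900, 0.570800) → end (x,ẋ)=(0.375387, 1.259686)
phase 2: p=0.2590, T=0.344, ωT=1.020373, cosh=1.567345, sinh=1.206884; start (x,ẋ)=(0.375387, 1.259686) → end (x,ẋ)=(0.953959, 2.391013)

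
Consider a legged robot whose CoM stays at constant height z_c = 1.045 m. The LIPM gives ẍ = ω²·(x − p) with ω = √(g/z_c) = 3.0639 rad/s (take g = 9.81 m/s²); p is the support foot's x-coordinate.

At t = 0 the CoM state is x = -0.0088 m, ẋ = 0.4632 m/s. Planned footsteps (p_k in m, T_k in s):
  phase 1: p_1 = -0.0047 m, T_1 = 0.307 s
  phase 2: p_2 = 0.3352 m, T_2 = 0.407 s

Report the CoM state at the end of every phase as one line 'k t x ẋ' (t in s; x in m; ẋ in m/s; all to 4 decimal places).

1 0.3070 0.1534 0.6700
2 0.7140 0.3418 0.3728

phase 1: p=-0.0047, T=0.307, ωT=0.940617, cosh=1.475974, sinh=1.085588; start (x,ẋ)=(-0.008800, 0.463200) → end (x,ẋ)=(0.153368, 0.670034)
phase 2: p=0.3352, T=0.407, ωT=1.247007, cosh=1.883638, sinh=1.596275; start (x,ẋ)=(0.153368, 0.670034) → end (x,ẋ)=(0.341777, 0.372791)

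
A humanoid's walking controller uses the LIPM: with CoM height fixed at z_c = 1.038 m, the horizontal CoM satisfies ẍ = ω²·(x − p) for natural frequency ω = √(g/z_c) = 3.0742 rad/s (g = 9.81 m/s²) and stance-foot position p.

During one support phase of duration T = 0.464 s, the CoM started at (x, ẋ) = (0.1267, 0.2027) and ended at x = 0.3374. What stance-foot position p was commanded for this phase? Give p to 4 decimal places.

p = 0.0590

ωT = 3.0742·0.464 = 1.426429; cosh(ωT) = 2.201984, sinh(ωT) = 1.961819
x(T) = p + (x₀−p)·cosh(ωT) + (ẋ₀/ω)·sinh(ωT) ⇒ p·(1 − cosh) = x(T) − x₀·cosh − (ẋ₀/ω)·sinh
numerator   = 0.3374 − (0.1267)·2.201984 − (0.2027/3.0742)·1.961819 = -0.070946
denominator = 1 − 2.201984 = -1.201984
p = -0.070946 / -1.201984 = 0.0590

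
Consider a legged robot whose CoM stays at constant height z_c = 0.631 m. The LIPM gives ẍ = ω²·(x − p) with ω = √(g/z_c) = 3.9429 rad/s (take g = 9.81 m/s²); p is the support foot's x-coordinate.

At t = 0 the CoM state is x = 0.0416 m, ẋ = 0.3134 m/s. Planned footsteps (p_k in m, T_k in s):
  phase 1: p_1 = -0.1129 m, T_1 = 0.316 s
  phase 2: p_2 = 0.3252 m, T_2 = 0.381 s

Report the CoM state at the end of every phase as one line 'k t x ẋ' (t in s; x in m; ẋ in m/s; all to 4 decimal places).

phase 1: p=-0.1129, T=0.316, ωT=1.245956, cosh=1.881962, sinh=1.594296; start (x,ẋ)=(0.041600, 0.313400) → end (x,ẋ)=(0.304585, 1.561017)
phase 2: p=0.3252, T=0.381, ωT=1.502245, cosh=2.357196, sinh=2.134566; start (x,ẋ)=(0.304585, 1.561017) → end (x,ẋ)=(1.121694, 3.506120)

1 0.3160 0.3046 1.5610
2 0.6970 1.1217 3.5061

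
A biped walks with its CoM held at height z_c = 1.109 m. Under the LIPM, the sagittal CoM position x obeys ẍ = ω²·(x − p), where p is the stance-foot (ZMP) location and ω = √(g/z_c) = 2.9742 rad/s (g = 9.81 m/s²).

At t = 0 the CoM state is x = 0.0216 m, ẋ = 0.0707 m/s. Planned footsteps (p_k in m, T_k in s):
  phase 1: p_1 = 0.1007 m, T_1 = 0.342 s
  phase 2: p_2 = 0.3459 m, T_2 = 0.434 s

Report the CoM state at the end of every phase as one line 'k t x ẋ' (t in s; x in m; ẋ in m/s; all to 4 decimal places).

1 0.3420 0.0056 -0.1722
2 0.7760 -0.4168 -2.0374

phase 1: p=0.1007, T=0.342, ωT=1.017176, cosh=1.563495, sinh=1.201880; start (x,ẋ)=(0.021600, 0.070700) → end (x,ẋ)=(0.005598, -0.172214)
phase 2: p=0.3459, T=0.434, ωT=1.290803, cosh=1.955377, sinh=1.680327; start (x,ẋ)=(0.005598, -0.172214) → end (x,ẋ)=(-0.416815, -2.037449)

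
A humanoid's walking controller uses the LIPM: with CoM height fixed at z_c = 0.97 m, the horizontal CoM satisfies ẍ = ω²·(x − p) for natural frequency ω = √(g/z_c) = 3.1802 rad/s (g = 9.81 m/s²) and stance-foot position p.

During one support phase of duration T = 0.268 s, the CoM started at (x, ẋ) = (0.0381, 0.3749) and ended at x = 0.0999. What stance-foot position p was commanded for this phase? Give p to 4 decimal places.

ωT = 3.1802·0.268 = 0.852294; cosh(ωT) = 1.385727, sinh(ωT) = 0.959292
x(T) = p + (x₀−p)·cosh(ωT) + (ẋ₀/ω)·sinh(ωT) ⇒ p·(1 − cosh) = x(T) − x₀·cosh − (ẋ₀/ω)·sinh
numerator   = 0.0999 − (0.0381)·1.385727 − (0.3749/3.1802)·0.959292 = -0.065983
denominator = 1 − 1.385727 = -0.385727
p = -0.065983 / -0.385727 = 0.1711

p = 0.1711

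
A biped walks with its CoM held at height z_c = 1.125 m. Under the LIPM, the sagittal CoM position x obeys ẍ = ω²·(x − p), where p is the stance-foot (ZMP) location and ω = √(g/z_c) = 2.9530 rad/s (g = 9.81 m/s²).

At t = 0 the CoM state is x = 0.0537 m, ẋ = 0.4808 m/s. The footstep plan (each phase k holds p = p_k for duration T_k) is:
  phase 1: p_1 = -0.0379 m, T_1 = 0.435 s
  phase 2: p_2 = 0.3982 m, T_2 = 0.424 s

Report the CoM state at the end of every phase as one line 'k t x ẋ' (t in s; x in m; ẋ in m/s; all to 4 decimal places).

1 0.4350 0.4119 1.3863
2 0.8590 1.1779 2.6874

phase 1: p=-0.0379, T=0.435, ωT=1.284555, cosh=1.944917, sinh=1.668143; start (x,ẋ)=(0.053700, 0.480800) → end (x,ẋ)=(0.411857, 1.386340)
phase 2: p=0.3982, T=0.424, ωT=1.252072, cosh=1.891747, sinh=1.605835; start (x,ẋ)=(0.411857, 1.386340) → end (x,ẋ)=(1.177925, 2.687368)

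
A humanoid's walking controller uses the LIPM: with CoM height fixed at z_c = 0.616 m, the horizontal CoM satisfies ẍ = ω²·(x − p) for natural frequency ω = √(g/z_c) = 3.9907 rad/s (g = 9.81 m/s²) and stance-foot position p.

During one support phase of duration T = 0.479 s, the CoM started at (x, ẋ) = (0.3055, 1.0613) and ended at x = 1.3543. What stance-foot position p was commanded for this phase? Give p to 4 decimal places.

ωT = 3.9907·0.479 = 1.911545; cosh(ωT) = 3.455692, sinh(ωT) = 3.307840
x(T) = p + (x₀−p)·cosh(ωT) + (ẋ₀/ω)·sinh(ωT) ⇒ p·(1 − cosh) = x(T) − x₀·cosh − (ẋ₀/ω)·sinh
numerator   = 1.3543 − (0.3055)·3.455692 − (1.0613/3.9907)·3.307840 = -0.581112
denominator = 1 − 3.455692 = -2.455692
p = -0.581112 / -2.455692 = 0.2366

p = 0.2366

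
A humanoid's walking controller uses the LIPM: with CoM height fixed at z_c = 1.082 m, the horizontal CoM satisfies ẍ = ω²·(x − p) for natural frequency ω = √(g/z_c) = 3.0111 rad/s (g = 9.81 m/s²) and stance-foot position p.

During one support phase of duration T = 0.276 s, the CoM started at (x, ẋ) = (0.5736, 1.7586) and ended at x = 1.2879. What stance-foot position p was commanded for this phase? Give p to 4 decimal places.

p = 0.1057

ωT = 3.0111·0.276 = 0.831064; cosh(ωT) = 1.365672, sinh(ωT) = 0.930087
x(T) = p + (x₀−p)·cosh(ωT) + (ẋ₀/ω)·sinh(ωT) ⇒ p·(1 − cosh) = x(T) − x₀·cosh − (ẋ₀/ω)·sinh
numerator   = 1.2879 − (0.5736)·1.365672 − (1.7586/3.0111)·0.930087 = -0.038657
denominator = 1 − 1.365672 = -0.365672
p = -0.038657 / -0.365672 = 0.1057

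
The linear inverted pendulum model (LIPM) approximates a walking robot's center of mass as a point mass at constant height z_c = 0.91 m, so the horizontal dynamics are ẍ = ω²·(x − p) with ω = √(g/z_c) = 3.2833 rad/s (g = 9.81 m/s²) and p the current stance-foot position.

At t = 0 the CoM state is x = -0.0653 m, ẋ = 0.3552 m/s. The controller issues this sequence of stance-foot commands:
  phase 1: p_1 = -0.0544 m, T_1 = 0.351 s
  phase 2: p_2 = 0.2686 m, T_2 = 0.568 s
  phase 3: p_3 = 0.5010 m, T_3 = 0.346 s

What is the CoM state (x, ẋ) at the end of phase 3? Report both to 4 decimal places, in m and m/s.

phase 1: p=-0.0544, T=0.351, ωT=1.152438, cosh=1.740884, sinh=1.425019; start (x,ẋ)=(-0.065300, 0.355200) → end (x,ẋ)=(0.080788, 0.567364)
phase 2: p=0.2686, T=0.568, ωT=1.864914, cosh=3.305146, sinh=3.150237; start (x,ẋ)=(0.080788, 0.567364) → end (x,ẋ)=(0.192225, -0.067349)
phase 3: p=0.5010, T=0.346, ωT=1.136022, cosh=1.717724, sinh=1.396630; start (x,ẋ)=(0.192225, -0.067349) → end (x,ẋ)=(-0.058039, -1.531592)

x = -0.0580, ẋ = -1.5316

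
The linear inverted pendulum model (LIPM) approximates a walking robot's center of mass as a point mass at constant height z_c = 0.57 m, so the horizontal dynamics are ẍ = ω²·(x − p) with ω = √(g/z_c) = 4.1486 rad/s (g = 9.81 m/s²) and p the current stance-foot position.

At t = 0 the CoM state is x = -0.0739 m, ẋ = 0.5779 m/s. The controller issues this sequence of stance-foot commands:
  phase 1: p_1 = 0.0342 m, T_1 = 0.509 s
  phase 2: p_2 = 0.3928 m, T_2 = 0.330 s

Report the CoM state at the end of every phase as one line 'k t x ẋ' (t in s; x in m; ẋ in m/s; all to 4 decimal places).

phase 1: p=0.0342, T=0.509, ωT=2.111637, cosh=4.191399, sinh=4.070359; start (x,ẋ)=(-0.073900, 0.577900) → end (x,ẋ)=(0.148111, 0.596801)
phase 2: p=0.3928, T=0.330, ωT=1.369038, cosh=2.092959, sinh=1.838608; start (x,ẋ)=(0.148111, 0.596801) → end (x,ẋ)=(0.145170, -0.617322)

1 0.5090 0.1481 0.5968
2 0.8390 0.1452 -0.6173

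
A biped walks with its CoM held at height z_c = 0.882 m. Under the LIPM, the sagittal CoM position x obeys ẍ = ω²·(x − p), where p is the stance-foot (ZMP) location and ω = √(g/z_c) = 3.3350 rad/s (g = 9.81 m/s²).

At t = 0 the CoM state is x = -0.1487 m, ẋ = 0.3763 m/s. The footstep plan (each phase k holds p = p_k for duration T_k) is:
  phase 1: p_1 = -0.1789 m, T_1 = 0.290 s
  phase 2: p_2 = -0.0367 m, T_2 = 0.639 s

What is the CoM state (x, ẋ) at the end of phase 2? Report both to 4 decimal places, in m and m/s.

phase 1: p=-0.1789, T=0.290, ωT=0.967150, cosh=1.505301, sinh=1.125136; start (x,ẋ)=(-0.148700, 0.376300) → end (x,ẋ)=(-0.006487, 0.679765)
phase 2: p=-0.0367, T=0.639, ωT=2.131065, cosh=4.271272, sinh=4.152561; start (x,ẋ)=(-0.006487, 0.679765) → end (x,ẋ)=(0.938756, 3.321878)

x = 0.9388, ẋ = 3.3219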